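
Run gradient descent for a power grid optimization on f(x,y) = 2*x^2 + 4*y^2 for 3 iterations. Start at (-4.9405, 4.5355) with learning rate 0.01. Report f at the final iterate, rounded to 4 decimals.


Gradient descent on f(x,y) = 2*x^2 + 4*y^2.
Starting point: (-4.9405, 4.5355), alpha = 0.01
Step 1: grad_x = 2*2*-4.9405 = -19.762, grad_y = 2*4*4.5355 = 36.284
  x_1 = -4.9405 - 0.01*-19.762 = -4.7429
  y_1 = 4.5355 - 0.01*36.284 = 4.1727
Step 2: grad_x = 2*2*-4.7429 = -18.9715, grad_y = 2*4*4.1727 = 33.3813
  x_2 = -4.7429 - 0.01*-18.9715 = -4.5532
  y_2 = 4.1727 - 0.01*33.3813 = 3.8388
Step 3: grad_x = 2*2*-4.5532 = -18.2127, grad_y = 2*4*3.8388 = 30.7108
  x_3 = -4.5532 - 0.01*-18.2127 = -4.371
  y_3 = 3.8388 - 0.01*30.7108 = 3.5317
f(-4.371, 3.5317) = 2*(-4.371)^2 + 4*3.5317^2 = 88.1047


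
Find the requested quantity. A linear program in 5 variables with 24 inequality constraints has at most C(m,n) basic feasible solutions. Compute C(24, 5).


Each vertex corresponds to some choice of n active constraints out of m, so the number of vertices is at most C(m, n) = m! / (n!(m-n)!).
m = 24, n = 5
Numerator: 24 * 23 * 22 * 21 * 20
Denominator: 5! = 120
C(24, 5) = 42504


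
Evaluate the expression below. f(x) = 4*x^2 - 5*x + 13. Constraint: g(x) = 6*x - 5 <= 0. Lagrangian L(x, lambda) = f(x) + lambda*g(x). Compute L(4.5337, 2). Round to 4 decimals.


Step 1: Evaluate f(x).
f(4.5337) = 4*4.5337^2 - 5*4.5337 + 13 = 72.5492
Step 2: Evaluate g(x).
g(4.5337) = 6*4.5337 - 5 = 22.2022
Step 3: Compute Lagrangian.
L = 72.5492 + 2*22.2022 = 116.9536


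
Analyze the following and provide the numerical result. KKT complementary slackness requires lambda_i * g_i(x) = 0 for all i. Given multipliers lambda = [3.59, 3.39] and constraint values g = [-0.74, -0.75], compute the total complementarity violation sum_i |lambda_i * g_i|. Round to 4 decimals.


KKT complementary slackness check:
lambda_1 * g_1 = 3.59 * -0.74 = -2.6566
lambda_2 * g_2 = 3.39 * -0.75 = -2.5425
Total violation = 2.6566 + 2.5425 = 5.1991


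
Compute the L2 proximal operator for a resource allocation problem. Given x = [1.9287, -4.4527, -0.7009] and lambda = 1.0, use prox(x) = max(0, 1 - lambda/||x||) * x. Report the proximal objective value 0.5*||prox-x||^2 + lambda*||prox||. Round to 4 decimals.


Step 1: Compute ||x||.
||x|| = 4.9028
Step 2: Compute scaling factor.
scale = max(0, 1 - 1.0/4.9028) = 0.796
Step 3: prox(x) = [1.5353, -3.5445, -0.5579]
||prox(x)|| = 3.9028
Step 4: Proximal objective.
0.5*||prox-x||^2 = 0.5
lambda*||prox|| = 3.9028
Total = 4.4028


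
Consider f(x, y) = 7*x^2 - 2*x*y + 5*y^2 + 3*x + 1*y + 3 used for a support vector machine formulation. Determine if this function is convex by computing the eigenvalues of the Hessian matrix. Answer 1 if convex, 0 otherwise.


The Hessian of f(x,y) = 7*x^2 - 2*x*y + 5*y^2 + 3*x + 1*y + 3 is:
H = [[14, -2], [-2, 10]]
Trace = 14 + 10 = 24
Determinant = 14*10 - (-2)^2 = 136
Discriminant = (24)^2 - 4*136 = 32.0
Eigenvalues: lambda_1 = 9.1716, lambda_2 = 14.8284
The function is convex.

1


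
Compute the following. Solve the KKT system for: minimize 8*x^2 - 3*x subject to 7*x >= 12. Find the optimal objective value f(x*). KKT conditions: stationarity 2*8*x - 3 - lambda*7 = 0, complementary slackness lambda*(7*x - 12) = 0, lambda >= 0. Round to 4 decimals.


Step 1: Try lambda = 0 (constraint inactive).
x_unc = 3/(2*8) = 0.1875
Check: 7*0.1875 = 1.3125 < 12 -- violated!
Step 2: Constraint must be active: 7*x = 12
x* = 12/7 = 1.7143 (rounded; the exact value 12/7 is used below)
lambda = (2*8*(12/7) - 3)/7 = 3.4898
Step 3: Compute optimal value.
f(x*) = 8*(12/7)^2 - 3*(12/7) = 18.3673


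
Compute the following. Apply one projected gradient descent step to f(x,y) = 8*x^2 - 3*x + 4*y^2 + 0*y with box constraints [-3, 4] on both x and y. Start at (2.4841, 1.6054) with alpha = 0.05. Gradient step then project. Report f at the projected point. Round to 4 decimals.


Step 1: Compute gradient at (2.4841, 1.6054).
grad_x = 2*8*2.4841 - 3 = 36.7456
grad_y = 2*4*1.6054 + 0 = 12.8432
Step 2: Gradient step.
x_raw = 2.4841 - 0.05*36.7456 = 0.6468
y_raw = 1.6054 - 0.05*12.8432 = 0.9632
Step 3: Project onto [-3, 4].
x_proj = clip(0.6468) = 0.6468
y_proj = clip(0.9632) = 0.9632
Step 4: Evaluate f.
f(0.6468, 0.9632) = 5.1179


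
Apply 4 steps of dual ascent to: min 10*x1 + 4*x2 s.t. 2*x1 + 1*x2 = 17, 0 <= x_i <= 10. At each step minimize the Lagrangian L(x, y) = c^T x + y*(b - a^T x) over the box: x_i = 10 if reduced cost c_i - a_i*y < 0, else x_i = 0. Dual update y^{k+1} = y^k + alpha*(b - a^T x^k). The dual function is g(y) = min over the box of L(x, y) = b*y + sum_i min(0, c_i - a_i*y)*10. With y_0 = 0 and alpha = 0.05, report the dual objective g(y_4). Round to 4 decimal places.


Dual ascent for LP: min 10*x1 + 4*x2, 2*x1 + 1*x2 = 17, 0 <= x_i <= 10
Step 1: y^k = 0.0, reduced costs: (10.0, 4.0)
  x^k = (0.0, 0.0), subgradient = b - a^T x = 17.0
  y^{k+1} = 0.0 + 0.05*17.0 = 0.85
Step 2: y^k = 0.85, reduced costs: (8.3, 3.15)
  x^k = (0.0, 0.0), subgradient = b - a^T x = 17.0
  y^{k+1} = 0.85 + 0.05*17.0 = 1.7
Step 3: y^k = 1.7, reduced costs: (6.6, 2.3)
  x^k = (0.0, 0.0), subgradient = b - a^T x = 17.0
  y^{k+1} = 1.7 + 0.05*17.0 = 2.55
Step 4: y^k = 2.55, reduced costs: (4.9, 1.45)
  x^k = (0.0, 0.0), subgradient = b - a^T x = 17.0
  y^{k+1} = 2.55 + 0.05*17.0 = 3.4
Dual objective at y_4 = 3.4: reduced costs (3.2, 0.6), box minimizer x = (0.0, 0.0)
g(y_4) = b*y + (c1 - a1*y)*x1 + (c2 - a2*y)*x2 = 17*3.4 + 3.2*0.0 + 0.6*0.0 = 57.8 + 0.0 + 0.0 = 57.8


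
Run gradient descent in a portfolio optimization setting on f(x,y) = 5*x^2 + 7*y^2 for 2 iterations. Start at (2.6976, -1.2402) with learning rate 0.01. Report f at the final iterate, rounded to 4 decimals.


Gradient descent on f(x,y) = 5*x^2 + 7*y^2.
Starting point: (2.6976, -1.2402), alpha = 0.01
Step 1: grad_x = 2*5*2.6976 = 26.976, grad_y = 2*7*-1.2402 = -17.3628
  x_1 = 2.6976 - 0.01*26.976 = 2.4278
  y_1 = -1.2402 - 0.01*-17.3628 = -1.0666
Step 2: grad_x = 2*5*2.4278 = 24.2784, grad_y = 2*7*-1.0666 = -14.932
  x_2 = 2.4278 - 0.01*24.2784 = 2.1851
  y_2 = -1.0666 - 0.01*-14.932 = -0.9173
f(2.1851, -0.9173) = 5*2.1851^2 + 7*(-0.9173)^2 = 29.7618


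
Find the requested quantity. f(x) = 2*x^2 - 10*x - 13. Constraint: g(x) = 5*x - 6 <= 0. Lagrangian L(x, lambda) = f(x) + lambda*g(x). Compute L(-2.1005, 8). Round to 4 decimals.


Step 1: Evaluate f(x).
f(-2.1005) = 2*(-2.1005)^2 - 10*(-2.1005) - 13 = 16.8292
Step 2: Evaluate g(x).
g(-2.1005) = 5*-2.1005 - 6 = -16.5025
Step 3: Compute Lagrangian.
L = 16.8292 + 8*-16.5025 = -115.1908


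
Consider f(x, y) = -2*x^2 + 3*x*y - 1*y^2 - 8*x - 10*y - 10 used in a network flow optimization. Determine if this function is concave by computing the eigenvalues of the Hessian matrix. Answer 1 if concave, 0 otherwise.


The Hessian of f(x,y) = -2*x^2 + 3*x*y - 1*y^2 - 8*x - 10*y - 10 is:
H = [[-4, 3], [3, -2]]
Trace = -4 - 2 = -6
Determinant = -4*-2 - (3)^2 = -1
Discriminant = (-6)^2 - 4*-1 = 40.0
Eigenvalues: lambda_1 = -6.1623, lambda_2 = 0.1623
The function is not concave.

0


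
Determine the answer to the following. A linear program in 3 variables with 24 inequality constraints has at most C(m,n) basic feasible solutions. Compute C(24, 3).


Each vertex corresponds to some choice of n active constraints out of m, so the number of vertices is at most C(m, n) = m! / (n!(m-n)!).
m = 24, n = 3
Numerator: 24 * 23 * 22
Denominator: 3! = 6
C(24, 3) = 2024


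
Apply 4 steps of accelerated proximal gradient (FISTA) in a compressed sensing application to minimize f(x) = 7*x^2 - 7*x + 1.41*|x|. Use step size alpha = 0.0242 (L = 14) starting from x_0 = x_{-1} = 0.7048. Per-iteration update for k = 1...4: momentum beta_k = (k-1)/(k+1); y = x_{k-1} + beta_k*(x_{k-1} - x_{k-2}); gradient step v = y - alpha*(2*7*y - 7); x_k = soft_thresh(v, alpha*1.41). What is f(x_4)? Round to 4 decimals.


FISTA on f(x) = 7*x^2 - 7*x + 1.41*|x|
L = 14, alpha = 0.0242
Iteration 1: beta = 0.0, y = 0.7048 + 0.0*(0.7048 - 0.7048) = 0.7048
  grad(y) = 2.8672, v = y - alpha*grad = 0.6354
  prox(v) = soft_thresh(0.6354, 0.0341) = 0.6013
Iteration 2: beta = 0.3333, y = 0.6013 + 0.3333*(0.6013 - 0.7048) = 0.5668
  grad(y) = 0.935, v = y - alpha*grad = 0.5442
  prox(v) = soft_thresh(0.5442, 0.0341) = 0.51
Iteration 3: beta = 0.5, y = 0.51 + 0.5*(0.51 - 0.6013) = 0.4644
  grad(y) = -0.4982, v = y - alpha*grad = 0.4765
  prox(v) = soft_thresh(0.4765, 0.0341) = 0.4423
Iteration 4: beta = 0.6, y = 0.4423 + 0.6*(0.4423 - 0.51) = 0.4017
  grad(y) = -1.3757, v = y - alpha*grad = 0.435
  prox(v) = soft_thresh(0.435, 0.0341) = 0.4009
f(x_4) = 7*0.4009^2 - 7*0.4009 + 1.41*|0.4009| = -1.116


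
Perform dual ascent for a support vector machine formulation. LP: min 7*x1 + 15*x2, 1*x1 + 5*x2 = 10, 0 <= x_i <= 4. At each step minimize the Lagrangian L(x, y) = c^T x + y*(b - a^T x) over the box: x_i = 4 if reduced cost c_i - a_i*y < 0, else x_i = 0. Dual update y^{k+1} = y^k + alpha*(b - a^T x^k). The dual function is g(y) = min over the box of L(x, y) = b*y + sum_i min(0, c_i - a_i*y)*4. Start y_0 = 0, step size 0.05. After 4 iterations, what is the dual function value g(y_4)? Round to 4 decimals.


Dual ascent for LP: min 7*x1 + 15*x2, 1*x1 + 5*x2 = 10, 0 <= x_i <= 4
Step 1: y^k = 0.0, reduced costs: (7.0, 15.0)
  x^k = (0.0, 0.0), subgradient = b - a^T x = 10.0
  y^{k+1} = 0.0 + 0.05*10.0 = 0.5
Step 2: y^k = 0.5, reduced costs: (6.5, 12.5)
  x^k = (0.0, 0.0), subgradient = b - a^T x = 10.0
  y^{k+1} = 0.5 + 0.05*10.0 = 1.0
Step 3: y^k = 1.0, reduced costs: (6.0, 10.0)
  x^k = (0.0, 0.0), subgradient = b - a^T x = 10.0
  y^{k+1} = 1.0 + 0.05*10.0 = 1.5
Step 4: y^k = 1.5, reduced costs: (5.5, 7.5)
  x^k = (0.0, 0.0), subgradient = b - a^T x = 10.0
  y^{k+1} = 1.5 + 0.05*10.0 = 2.0
Dual objective at y_4 = 2.0: reduced costs (5.0, 5.0), box minimizer x = (0.0, 0.0)
g(y_4) = b*y + (c1 - a1*y)*x1 + (c2 - a2*y)*x2 = 10*2.0 + 5.0*0.0 + 5.0*0.0 = 20.0 + 0.0 + 0.0 = 20.0


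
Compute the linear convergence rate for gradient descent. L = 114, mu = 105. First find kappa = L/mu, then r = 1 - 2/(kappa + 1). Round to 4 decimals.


Step 1: Compute the condition number.
kappa = L/mu = 114/105 = 1.0857
Step 2: Compute the convergence rate.
r = 1 - 2/(kappa + 1) = 1 - 2*mu/(L + mu) = (L - mu)/(L + mu) = 9/219 = 0.0411


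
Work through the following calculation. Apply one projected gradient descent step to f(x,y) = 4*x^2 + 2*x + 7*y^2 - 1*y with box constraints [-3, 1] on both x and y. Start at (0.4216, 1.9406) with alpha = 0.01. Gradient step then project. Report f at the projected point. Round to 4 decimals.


Step 1: Compute gradient at (0.4216, 1.9406).
grad_x = 2*4*0.4216 + 2 = 5.3728
grad_y = 2*7*1.9406 - 1 = 26.1684
Step 2: Gradient step.
x_raw = 0.4216 - 0.01*5.3728 = 0.3679
y_raw = 1.9406 - 0.01*26.1684 = 1.6789
Step 3: Project onto [-3, 1].
x_proj = clip(0.3679) = 0.3679
y_proj = clip(1.6789) = 1.0
Step 4: Evaluate f.
f(0.3679, 1.0) = 7.2771


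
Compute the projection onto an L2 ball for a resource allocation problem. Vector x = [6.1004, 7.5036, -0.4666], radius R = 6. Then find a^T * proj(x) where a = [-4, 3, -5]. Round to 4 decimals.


Step 1: Compute ||x|| (intermediates to 6 decimals).
||x|| = sqrt(6.1004^2 + 7.5036^2 + (-0.4666)^2) = 9.681767
Step 2: Project.
Since ||x|| > R, scale = R/||x|| = 6/9.681767 = 0.619722, proj(x) = scale * x
proj(x) = [3.780552, 4.650146, -0.289162]
Step 3: Dot product.
a^T * proj(x) = -4*3.780552 + 3*4.650146 - 5*(-0.289162) = 0.274


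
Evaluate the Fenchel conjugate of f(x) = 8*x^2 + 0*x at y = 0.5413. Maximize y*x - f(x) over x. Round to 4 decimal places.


f*(y) = sup_x {y*x - a*x^2 - b*x} = sup_x {(y-b)*x - a*x^2}
FOC: (y - b) - 2a*x = 0 => x* = (y - b)/(2a)
x* = (0.5413 - 0)/(2*8) = 0.0338
f*(0.5413) = (y-b)^2/(4a) = (0.5413 - 0)^2/(4*8)
= 0.293/32 = 0.0092


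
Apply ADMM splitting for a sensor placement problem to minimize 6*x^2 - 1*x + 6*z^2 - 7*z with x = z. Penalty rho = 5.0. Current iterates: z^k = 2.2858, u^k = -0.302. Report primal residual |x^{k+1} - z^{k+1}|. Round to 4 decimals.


ADMM iteration with rho = 5.0, z^k = 2.2858, u^k = -0.302
Step 1: x-update.
Minimize 6*x^2 - 1*x + (5.0/2)*(x - 2.2858 - 0.302)^2
FOC: (2*6 + 5.0)*x = 1 + 5.0*(2.2858 + 0.302)
x^{k+1} = 0.8199
Step 2: z-update.
Minimize 6*z^2 - 7*z + (5.0/2)*(0.8199 - z - 0.302)^2
FOC: (2*6 + 5.0)*z = 7 + 5.0*(0.8199 - 0.302)
z^{k+1} = 0.5641
Step 3: u-update.
u^{k+1} = -0.302 + 0.8199 - 0.5641 = -0.0462
Step 4: Primal residual = |0.8199 - 0.5641| = 0.2558


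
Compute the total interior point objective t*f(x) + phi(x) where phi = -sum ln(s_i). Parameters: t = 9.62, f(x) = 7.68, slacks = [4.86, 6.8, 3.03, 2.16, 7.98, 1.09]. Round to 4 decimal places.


Step 1: Compute log-barrier.
ln values: [1.581, 1.9169, 1.1086, 0.7701, 2.0769, 0.0862]
phi = -(1.581 + 1.9169 + 1.1086 + 0.7701 + 2.0769 + 0.0862) = -7.5397
Step 2: Compute augmented objective.
t*f(x) = 9.62*7.68 = 73.8816
Total = 73.8816 - 7.5397 = 66.3419


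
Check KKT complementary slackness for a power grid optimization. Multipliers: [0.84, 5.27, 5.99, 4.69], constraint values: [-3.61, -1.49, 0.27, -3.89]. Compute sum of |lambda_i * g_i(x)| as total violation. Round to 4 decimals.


KKT complementary slackness check:
lambda_1 * g_1 = 0.84 * -3.61 = -3.0324
lambda_2 * g_2 = 5.27 * -1.49 = -7.8523
lambda_3 * g_3 = 5.99 * 0.27 = 1.6173
lambda_4 * g_4 = 4.69 * -3.89 = -18.2441
Total violation = 3.0324 + 7.8523 + 1.6173 + 18.2441 = 30.7461


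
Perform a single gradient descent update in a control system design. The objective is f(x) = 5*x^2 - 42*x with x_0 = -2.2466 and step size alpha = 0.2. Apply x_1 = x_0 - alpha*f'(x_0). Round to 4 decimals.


We compute the gradient at x_0 and apply the update.
f'(x) = 10*x - 42
f'(-2.2466) = 10*-2.2466 - 42 = -64.466
x_1 = -2.2466 - 0.2*-64.466 = 10.6466


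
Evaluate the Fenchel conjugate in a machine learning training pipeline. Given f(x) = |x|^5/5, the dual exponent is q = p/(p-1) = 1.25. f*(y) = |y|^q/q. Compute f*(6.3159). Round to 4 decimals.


The conjugate exponent q satisfies 1/p + 1/q = 1.
p = 5, so q = 5/(5 - 1) = 1.25
|y|^q = 6.3159^1.25 = 10.0125
f*(6.3159) = 10.0125 / 1.25 = 8.01


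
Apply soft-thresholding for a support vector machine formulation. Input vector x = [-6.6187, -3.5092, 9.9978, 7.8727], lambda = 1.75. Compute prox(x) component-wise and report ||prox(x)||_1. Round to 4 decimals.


Soft-thresholding with lambda = 1.75:
prox(-6.6187) = sign(-6.6187)*max(|-6.6187| - 1.75, 0) = -4.8687
prox(-3.5092) = sign(-3.5092)*max(|-3.5092| - 1.75, 0) = -1.7592
prox(9.9978) = sign(9.9978)*max(|9.9978| - 1.75, 0) = 8.2478
prox(7.8727) = sign(7.8727)*max(|7.8727| - 1.75, 0) = 6.1227
prox(x) = [-4.8687, -1.7592, 8.2478, 6.1227]
||prox(x)||_1 = 4.8687 + 1.7592 + 8.2478 + 6.1227 = 20.9984


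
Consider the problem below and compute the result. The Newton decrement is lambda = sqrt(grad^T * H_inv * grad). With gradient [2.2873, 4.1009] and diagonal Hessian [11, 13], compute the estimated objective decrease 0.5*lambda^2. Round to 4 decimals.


Step 1: H is diagonal, so H^(-1) * g = [0.2079, 0.3155].
Step 2: g^T H^(-1) g = sum_i g_i^2 / H_ii
  = (2.2873)^2/11 + (4.1009)^2/13
  = 0.4756 + 1.2936 = 1.7693
Step 3: Objective decrease = 0.5 * g^T H^(-1) g = 0.8846


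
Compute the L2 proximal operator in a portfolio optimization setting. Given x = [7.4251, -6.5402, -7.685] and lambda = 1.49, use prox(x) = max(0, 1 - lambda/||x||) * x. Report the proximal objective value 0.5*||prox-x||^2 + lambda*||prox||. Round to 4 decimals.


Step 1: Compute ||x||.
||x|| = 12.5286
Step 2: Compute scaling factor.
scale = max(0, 1 - 1.49/12.5286) = 0.8811
Step 3: prox(x) = [6.542, -5.7624, -6.771]
||prox(x)|| = 11.0386
Step 4: Proximal objective.
0.5*||prox-x||^2 = 1.1101
lambda*||prox|| = 16.4475
Total = 17.5575


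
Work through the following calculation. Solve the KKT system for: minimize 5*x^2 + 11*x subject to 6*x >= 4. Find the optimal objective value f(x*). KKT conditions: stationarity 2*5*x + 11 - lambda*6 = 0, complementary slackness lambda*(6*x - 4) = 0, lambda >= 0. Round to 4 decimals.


Step 1: Try lambda = 0 (constraint inactive).
x_unc = -11/(2*5) = -1.1
Check: 6*-1.1 = -6.6 < 4 -- violated!
Step 2: Constraint must be active: 6*x = 4
x* = 4/6 = 2/3 = 0.6667 (rounded; the exact value 2/3 is used below)
lambda = (2*5*(2/3) + 11)/6 = 2.9444
Step 3: Compute optimal value.
f(x*) = 5*(2/3)^2 + 11*(2/3) = 9.5556


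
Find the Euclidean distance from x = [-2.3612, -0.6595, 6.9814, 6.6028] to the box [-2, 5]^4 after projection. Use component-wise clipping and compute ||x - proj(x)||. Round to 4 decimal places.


Project each component onto [-2, 5].
clip(-2.3612) = -2.0, clip(-0.6595) = -0.6595, clip(6.9814) = 5.0, clip(6.6028) = 5.0
Projection = [-2.0, -0.6595, 5.0, 5.0]
Squared diffs: [0.1305, 0.0, 3.9259, 2.569]
Distance = sqrt(6.6254) = 2.574


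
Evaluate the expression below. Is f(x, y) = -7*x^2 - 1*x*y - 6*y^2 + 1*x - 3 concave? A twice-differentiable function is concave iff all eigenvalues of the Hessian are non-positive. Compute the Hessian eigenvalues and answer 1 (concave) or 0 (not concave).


The Hessian of f(x,y) = -7*x^2 - 1*x*y - 6*y^2 + 1*x - 3 is:
H = [[-14, -1], [-1, -12]]
Trace = -14 - 12 = -26
Determinant = -14*-12 - (-1)^2 = 167
Discriminant = (-26)^2 - 4*167 = 8.0
Eigenvalues: lambda_1 = -14.4142, lambda_2 = -11.5858
The function is concave.

1


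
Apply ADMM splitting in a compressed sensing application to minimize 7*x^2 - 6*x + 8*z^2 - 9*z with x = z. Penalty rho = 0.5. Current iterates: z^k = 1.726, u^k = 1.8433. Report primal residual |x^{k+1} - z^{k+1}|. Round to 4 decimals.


ADMM iteration with rho = 0.5, z^k = 1.726, u^k = 1.8433
Step 1: x-update.
Minimize 7*x^2 - 6*x + (0.5/2)*(x - 1.726 + 1.8433)^2
FOC: (2*7 + 0.5)*x = 6 + 0.5*(1.726 - 1.8433)
x^{k+1} = 0.4097
Step 2: z-update.
Minimize 8*z^2 - 9*z + (0.5/2)*(0.4097 - z + 1.8433)^2
FOC: (2*8 + 0.5)*z = 9 + 0.5*(0.4097 + 1.8433)
z^{k+1} = 0.6137
Step 3: u-update.
u^{k+1} = 1.8433 + 0.4097 - 0.6137 = 1.6393
Step 4: Primal residual = |0.4097 - 0.6137| = 0.204


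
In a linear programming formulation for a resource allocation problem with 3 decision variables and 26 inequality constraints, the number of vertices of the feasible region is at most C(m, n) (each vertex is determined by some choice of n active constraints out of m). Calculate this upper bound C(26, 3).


Each vertex corresponds to some choice of n active constraints out of m, so the number of vertices is at most C(m, n) = m! / (n!(m-n)!).
m = 26, n = 3
Numerator: 26 * 25 * 24
Denominator: 3! = 6
C(26, 3) = 2600


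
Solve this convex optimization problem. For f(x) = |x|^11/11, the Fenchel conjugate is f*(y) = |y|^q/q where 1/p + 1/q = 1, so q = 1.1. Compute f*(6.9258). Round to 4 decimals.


The conjugate exponent q satisfies 1/p + 1/q = 1.
p = 11, so q = 11/(11 - 1) = 1.1
|y|^q = 6.9258^1.1 = 8.4046
f*(6.9258) = 8.4046 / 1.1 = 7.6405


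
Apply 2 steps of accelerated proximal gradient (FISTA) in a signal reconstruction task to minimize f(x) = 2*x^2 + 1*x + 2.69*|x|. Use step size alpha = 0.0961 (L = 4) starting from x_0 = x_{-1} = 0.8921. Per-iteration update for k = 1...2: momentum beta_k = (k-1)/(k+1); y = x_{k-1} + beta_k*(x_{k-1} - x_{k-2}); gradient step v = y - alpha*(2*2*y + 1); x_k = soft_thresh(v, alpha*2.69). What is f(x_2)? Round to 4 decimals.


FISTA on f(x) = 2*x^2 + 1*x + 2.69*|x|
L = 4, alpha = 0.0961
Iteration 1: beta = 0.0, y = 0.8921 + 0.0*(0.8921 - 0.8921) = 0.8921
  grad(y) = 4.5684, v = y - alpha*grad = 0.4531
  prox(v) = soft_thresh(0.4531, 0.2585) = 0.1946
Iteration 2: beta = 0.3333, y = 0.1946 + 0.3333*(0.1946 - 0.8921) = -0.0379
  grad(y) = 0.8482, v = y - alpha*grad = -0.1195
  prox(v) = soft_thresh(-0.1195, 0.2585) = 0.0
f(x_2) = 2*0.0^2 + 1*0.0 + 2.69*|0.0| = 0.0


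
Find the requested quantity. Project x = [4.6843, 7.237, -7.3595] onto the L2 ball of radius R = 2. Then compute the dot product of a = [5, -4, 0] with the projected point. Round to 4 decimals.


Step 1: Compute ||x|| (intermediates to 6 decimals).
||x|| = sqrt(4.6843^2 + 7.237^2 + (-7.3595)^2) = 11.334861
Step 2: Project.
Since ||x|| > R, scale = R/||x|| = 2/11.334861 = 0.176447, proj(x) = scale * x
proj(x) = [0.826531, 1.276947, -1.298562]
Step 3: Dot product.
a^T * proj(x) = 5*0.826531 - 4*1.276947 + 0*(-1.298562) = -0.9751


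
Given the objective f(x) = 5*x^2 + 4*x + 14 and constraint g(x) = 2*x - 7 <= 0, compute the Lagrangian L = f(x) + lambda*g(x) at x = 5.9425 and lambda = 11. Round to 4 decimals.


Step 1: Evaluate f(x).
f(5.9425) = 5*5.9425^2 + 4*5.9425 + 14 = 214.3365
Step 2: Evaluate g(x).
g(5.9425) = 2*5.9425 - 7 = 4.885
Step 3: Compute Lagrangian.
L = 214.3365 + 11*4.885 = 268.0715


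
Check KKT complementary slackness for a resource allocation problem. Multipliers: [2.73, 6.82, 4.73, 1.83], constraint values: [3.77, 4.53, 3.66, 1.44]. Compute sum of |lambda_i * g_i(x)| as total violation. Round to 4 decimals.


KKT complementary slackness check:
lambda_1 * g_1 = 2.73 * 3.77 = 10.2921
lambda_2 * g_2 = 6.82 * 4.53 = 30.8946
lambda_3 * g_3 = 4.73 * 3.66 = 17.3118
lambda_4 * g_4 = 1.83 * 1.44 = 2.6352
Total violation = 10.2921 + 30.8946 + 17.3118 + 2.6352 = 61.1337


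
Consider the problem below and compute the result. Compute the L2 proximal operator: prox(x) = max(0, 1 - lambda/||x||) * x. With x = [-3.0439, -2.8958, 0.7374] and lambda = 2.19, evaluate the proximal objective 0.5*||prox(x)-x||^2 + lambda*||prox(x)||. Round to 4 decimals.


Step 1: Compute ||x||.
||x|| = 4.2655
Step 2: Compute scaling factor.
scale = max(0, 1 - 2.19/4.2655) = 0.4866
Step 3: prox(x) = [-1.4811, -1.409, 0.3588]
||prox(x)|| = 2.0755
Step 4: Proximal objective.
0.5*||prox-x||^2 = 2.3981
lambda*||prox|| = 4.5453
Total = 6.9435


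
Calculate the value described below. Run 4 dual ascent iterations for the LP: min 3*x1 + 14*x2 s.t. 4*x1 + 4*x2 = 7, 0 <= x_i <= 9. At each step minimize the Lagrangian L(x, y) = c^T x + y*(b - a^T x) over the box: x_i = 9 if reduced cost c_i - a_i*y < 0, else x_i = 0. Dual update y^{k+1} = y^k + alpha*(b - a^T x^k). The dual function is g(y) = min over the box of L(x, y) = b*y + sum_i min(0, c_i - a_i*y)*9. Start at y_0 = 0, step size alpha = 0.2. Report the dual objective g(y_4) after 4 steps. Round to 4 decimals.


Dual ascent for LP: min 3*x1 + 14*x2, 4*x1 + 4*x2 = 7, 0 <= x_i <= 9
Step 1: y^k = 0.0, reduced costs: (3.0, 14.0)
  x^k = (0.0, 0.0), subgradient = b - a^T x = 7.0
  y^{k+1} = 0.0 + 0.2*7.0 = 1.4
Step 2: y^k = 1.4, reduced costs: (-2.6, 8.4)
  x^k = (9.0, 0.0), subgradient = b - a^T x = -29.0
  y^{k+1} = 1.4 + 0.2*-29.0 = -4.4
Step 3: y^k = -4.4, reduced costs: (20.6, 31.6)
  x^k = (0.0, 0.0), subgradient = b - a^T x = 7.0
  y^{k+1} = -4.4 + 0.2*7.0 = -3.0
Step 4: y^k = -3.0, reduced costs: (15.0, 26.0)
  x^k = (0.0, 0.0), subgradient = b - a^T x = 7.0
  y^{k+1} = -3.0 + 0.2*7.0 = -1.6
Dual objective at y_4 = -1.6: reduced costs (9.4, 20.4), box minimizer x = (0.0, 0.0)
g(y_4) = b*y + (c1 - a1*y)*x1 + (c2 - a2*y)*x2 = 7*(-1.6) + 9.4*0.0 + 20.4*0.0 = -11.2 + 0.0 + 0.0 = -11.2


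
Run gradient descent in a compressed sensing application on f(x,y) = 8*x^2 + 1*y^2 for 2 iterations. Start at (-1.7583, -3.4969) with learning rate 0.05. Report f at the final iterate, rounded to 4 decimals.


Gradient descent on f(x,y) = 8*x^2 + 1*y^2.
Starting point: (-1.7583, -3.4969), alpha = 0.05
Step 1: grad_x = 2*8*-1.7583 = -28.1328, grad_y = 2*1*-3.4969 = -6.9938
  x_1 = -1.7583 - 0.05*-28.1328 = -0.3517
  y_1 = -3.4969 - 0.05*-6.9938 = -3.1472
Step 2: grad_x = 2*8*-0.3517 = -5.6266, grad_y = 2*1*-3.1472 = -6.2944
  x_2 = -0.3517 - 0.05*-5.6266 = -0.0703
  y_2 = -3.1472 - 0.05*-6.2944 = -2.8325
f(-0.0703, -2.8325) = 8*(-0.0703)^2 + 1*(-2.8325)^2 = 8.0626


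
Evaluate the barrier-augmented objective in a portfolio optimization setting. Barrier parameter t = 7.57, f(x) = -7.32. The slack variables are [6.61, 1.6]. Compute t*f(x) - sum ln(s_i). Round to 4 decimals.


Step 1: Compute log-barrier.
ln values: [1.8886, 0.47]
phi = -(1.8886 + 0.47) = -2.3586
Step 2: Compute augmented objective.
t*f(x) = 7.57*-7.32 = -55.4124
Total = -55.4124 - 2.3586 = -57.771


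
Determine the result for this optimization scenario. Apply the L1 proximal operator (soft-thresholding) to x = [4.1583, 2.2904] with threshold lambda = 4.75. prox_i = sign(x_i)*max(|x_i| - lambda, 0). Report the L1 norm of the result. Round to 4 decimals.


Soft-thresholding with lambda = 4.75:
prox(4.1583) = sign(4.1583)*max(|4.1583| - 4.75, 0) = 0.0
prox(2.2904) = sign(2.2904)*max(|2.2904| - 4.75, 0) = 0.0
prox(x) = [0.0, 0.0]
||prox(x)||_1 = 0.0 + 0.0 = 0.0


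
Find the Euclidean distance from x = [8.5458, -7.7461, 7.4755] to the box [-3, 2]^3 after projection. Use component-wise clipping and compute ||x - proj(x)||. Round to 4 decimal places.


Project each component onto [-3, 2].
clip(8.5458) = 2.0, clip(-7.7461) = -3.0, clip(7.4755) = 2.0
Projection = [2.0, -3.0, 2.0]
Squared diffs: [42.8475, 22.5255, 29.9811]
Distance = sqrt(95.3541) = 9.7649


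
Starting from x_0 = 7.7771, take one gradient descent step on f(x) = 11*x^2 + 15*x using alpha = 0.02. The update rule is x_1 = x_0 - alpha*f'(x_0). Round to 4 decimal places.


We compute the gradient at x_0 and apply the update.
f'(x) = 22*x + 15
f'(7.7771) = 22*7.7771 + 15 = 186.0962
x_1 = 7.7771 - 0.02*186.0962 = 4.0552


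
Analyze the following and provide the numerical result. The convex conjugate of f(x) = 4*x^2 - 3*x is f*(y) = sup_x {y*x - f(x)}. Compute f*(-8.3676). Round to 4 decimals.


f*(y) = sup_x {y*x - a*x^2 - b*x} = sup_x {(y-b)*x - a*x^2}
FOC: (y - b) - 2a*x = 0 => x* = (y - b)/(2a)
x* = (-8.3676 + 3)/(2*4) = -0.671
f*(-8.3676) = (y-b)^2/(4a) = (-8.3676 + 3)^2/(4*4)
= 28.8111/16 = 1.8007


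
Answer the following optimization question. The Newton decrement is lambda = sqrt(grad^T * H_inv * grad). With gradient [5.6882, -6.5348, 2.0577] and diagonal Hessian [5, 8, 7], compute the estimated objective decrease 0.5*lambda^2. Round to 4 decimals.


Step 1: H is diagonal, so H^(-1) * g = [1.1376, -0.8169, 0.294].
Step 2: g^T H^(-1) g = sum_i g_i^2 / H_ii
  = (5.6882)^2/5 + (-6.5348)^2/8 + (2.0577)^2/7
  = 6.4711 + 5.338 + 0.6049 = 12.414
Step 3: Objective decrease = 0.5 * g^T H^(-1) g = 6.207


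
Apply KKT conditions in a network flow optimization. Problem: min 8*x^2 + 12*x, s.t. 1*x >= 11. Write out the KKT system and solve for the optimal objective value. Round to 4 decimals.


Step 1: Try lambda = 0 (constraint inactive).
x_unc = -12/(2*8) = -0.75
Check: 1*-0.75 = -0.75 < 11 -- violated!
Step 2: Constraint must be active: 1*x = 11
x* = 11/1 = 11.0
lambda = (2*8*11.0 + 12)/1 = 188.0
Step 3: Compute optimal value.
f(x*) = 8*11.0^2 + 12*11.0 = 1100.0


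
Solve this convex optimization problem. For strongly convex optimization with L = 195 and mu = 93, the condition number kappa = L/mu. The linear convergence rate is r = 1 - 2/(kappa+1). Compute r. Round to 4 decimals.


Step 1: Compute the condition number.
kappa = L/mu = 195/93 = 2.0968
Step 2: Compute the convergence rate.
r = 1 - 2/(kappa + 1) = 1 - 2*mu/(L + mu) = (L - mu)/(L + mu) = 102/288 = 0.3542


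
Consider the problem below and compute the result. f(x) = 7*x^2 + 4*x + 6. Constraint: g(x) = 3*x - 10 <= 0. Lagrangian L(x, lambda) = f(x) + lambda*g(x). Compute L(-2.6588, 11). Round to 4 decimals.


Step 1: Evaluate f(x).
f(-2.6588) = 7*(-2.6588)^2 + 4*(-2.6588) + 6 = 44.8493
Step 2: Evaluate g(x).
g(-2.6588) = 3*-2.6588 - 10 = -17.9764
Step 3: Compute Lagrangian.
L = 44.8493 + 11*-17.9764 = -152.8911


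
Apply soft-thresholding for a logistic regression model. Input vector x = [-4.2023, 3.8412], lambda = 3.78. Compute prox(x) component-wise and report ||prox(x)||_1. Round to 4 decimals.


Soft-thresholding with lambda = 3.78:
prox(-4.2023) = sign(-4.2023)*max(|-4.2023| - 3.78, 0) = -0.4223
prox(3.8412) = sign(3.8412)*max(|3.8412| - 3.78, 0) = 0.0612
prox(x) = [-0.4223, 0.0612]
||prox(x)||_1 = 0.4223 + 0.0612 = 0.4835


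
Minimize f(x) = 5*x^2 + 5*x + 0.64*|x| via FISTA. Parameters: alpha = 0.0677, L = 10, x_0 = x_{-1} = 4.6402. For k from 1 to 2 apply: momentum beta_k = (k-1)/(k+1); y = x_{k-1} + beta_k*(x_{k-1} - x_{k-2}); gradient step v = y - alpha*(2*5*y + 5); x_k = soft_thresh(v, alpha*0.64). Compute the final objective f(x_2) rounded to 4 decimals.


FISTA on f(x) = 5*x^2 + 5*x + 0.64*|x|
L = 10, alpha = 0.0677
Iteration 1: beta = 0.0, y = 4.6402 + 0.0*(4.6402 - 4.6402) = 4.6402
  grad(y) = 51.402, v = y - alpha*grad = 1.1603
  prox(v) = soft_thresh(1.1603, 0.0433) = 1.117
Iteration 2: beta = 0.3333, y = 1.117 + 0.3333*(1.117 - 4.6402) = -0.0575
  grad(y) = 4.4254, v = y - alpha*grad = -0.3571
  prox(v) = soft_thresh(-0.3571, 0.0433) = -0.3137
f(x_2) = 5*(-0.3137)^2 + 5*(-0.3137) + 0.64*|-0.3137| = -0.8757


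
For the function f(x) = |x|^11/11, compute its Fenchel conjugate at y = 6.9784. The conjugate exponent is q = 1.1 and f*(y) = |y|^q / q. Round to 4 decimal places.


The conjugate exponent q satisfies 1/p + 1/q = 1.
p = 11, so q = 11/(11 - 1) = 1.1
|y|^q = 6.9784^1.1 = 8.4748
f*(6.9784) = 8.4748 / 1.1 = 7.7044


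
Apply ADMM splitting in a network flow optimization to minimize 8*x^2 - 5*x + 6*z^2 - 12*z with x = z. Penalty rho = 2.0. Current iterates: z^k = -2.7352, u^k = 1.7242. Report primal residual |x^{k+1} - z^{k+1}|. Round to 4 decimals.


ADMM iteration with rho = 2.0, z^k = -2.7352, u^k = 1.7242
Step 1: x-update.
Minimize 8*x^2 - 5*x + (2.0/2)*(x + 2.7352 + 1.7242)^2
FOC: (2*8 + 2.0)*x = 5 + 2.0*(-2.7352 - 1.7242)
x^{k+1} = -0.2177
Step 2: z-update.
Minimize 6*z^2 - 12*z + (2.0/2)*(-0.2177 - z + 1.7242)^2
FOC: (2*6 + 2.0)*z = 12 + 2.0*(-0.2177 + 1.7242)
z^{k+1} = 1.0724
Step 3: u-update.
u^{k+1} = 1.7242 - 0.2177 - 1.0724 = 0.4341
Step 4: Primal residual = |-0.2177 - 1.0724| = 1.2901


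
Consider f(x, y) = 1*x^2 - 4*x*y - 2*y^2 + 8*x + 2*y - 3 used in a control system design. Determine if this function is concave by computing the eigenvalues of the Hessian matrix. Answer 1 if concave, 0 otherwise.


The Hessian of f(x,y) = 1*x^2 - 4*x*y - 2*y^2 + 8*x + 2*y - 3 is:
H = [[2, -4], [-4, -4]]
Trace = 2 - 4 = -2
Determinant = 2*-4 - (-4)^2 = -24
Discriminant = (-2)^2 - 4*-24 = 100.0
Eigenvalues: lambda_1 = -6.0, lambda_2 = 4.0
The function is not concave.

0


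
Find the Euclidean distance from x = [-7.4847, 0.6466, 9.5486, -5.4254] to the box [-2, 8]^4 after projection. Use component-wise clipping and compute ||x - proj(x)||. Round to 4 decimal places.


Project each component onto [-2, 8].
clip(-7.4847) = -2.0, clip(0.6466) = 0.6466, clip(9.5486) = 8.0, clip(-5.4254) = -2.0
Projection = [-2.0, 0.6466, 8.0, -2.0]
Squared diffs: [30.0819, 0.0, 2.3982, 11.7334]
Distance = sqrt(44.2135) = 6.6493


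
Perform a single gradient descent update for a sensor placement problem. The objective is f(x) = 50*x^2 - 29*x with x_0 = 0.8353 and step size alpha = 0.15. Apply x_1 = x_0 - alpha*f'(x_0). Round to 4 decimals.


We compute the gradient at x_0 and apply the update.
f'(x) = 100*x - 29
f'(0.8353) = 100*0.8353 - 29 = 54.53
x_1 = 0.8353 - 0.15*54.53 = -7.3442


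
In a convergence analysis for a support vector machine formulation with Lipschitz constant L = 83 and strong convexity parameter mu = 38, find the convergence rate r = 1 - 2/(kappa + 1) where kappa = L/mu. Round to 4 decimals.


Step 1: Compute the condition number.
kappa = L/mu = 83/38 = 2.1842
Step 2: Compute the convergence rate.
r = 1 - 2/(kappa + 1) = 1 - 2*mu/(L + mu) = (L - mu)/(L + mu) = 45/121 = 0.3719


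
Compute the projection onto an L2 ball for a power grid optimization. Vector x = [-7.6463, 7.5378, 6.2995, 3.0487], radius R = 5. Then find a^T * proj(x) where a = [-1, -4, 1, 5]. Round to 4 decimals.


Step 1: Compute ||x|| (intermediates to 6 decimals).
||x|| = sqrt((-7.6463)^2 + 7.5378^2 + 6.2995^2 + 3.0487^2) = 12.816497
Step 2: Project.
Since ||x|| > R, scale = R/||x|| = 5/12.816497 = 0.390122, proj(x) = scale * x
proj(x) = [-2.98299, 2.940662, 2.457574, 1.189365]
Step 3: Dot product.
a^T * proj(x) = -1*(-2.98299) - 4*2.940662 + 1*2.457574 + 5*1.189365 = -0.3753


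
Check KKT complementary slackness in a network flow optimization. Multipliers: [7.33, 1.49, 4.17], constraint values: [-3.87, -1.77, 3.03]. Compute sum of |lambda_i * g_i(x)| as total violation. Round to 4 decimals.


KKT complementary slackness check:
lambda_1 * g_1 = 7.33 * -3.87 = -28.3671
lambda_2 * g_2 = 1.49 * -1.77 = -2.6373
lambda_3 * g_3 = 4.17 * 3.03 = 12.6351
Total violation = 28.3671 + 2.6373 + 12.6351 = 43.6395


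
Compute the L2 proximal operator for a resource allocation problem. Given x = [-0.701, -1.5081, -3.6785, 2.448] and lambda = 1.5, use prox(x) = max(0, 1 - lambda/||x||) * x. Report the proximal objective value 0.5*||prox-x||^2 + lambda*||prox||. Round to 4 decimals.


Step 1: Compute ||x||.
||x|| = 4.7212
Step 2: Compute scaling factor.
scale = max(0, 1 - 1.5/4.7212) = 0.6823
Step 3: prox(x) = [-0.4783, -1.029, -2.5098, 1.6702]
||prox(x)|| = 3.2212
Step 4: Proximal objective.
0.5*||prox-x||^2 = 1.125
lambda*||prox|| = 4.8318
Total = 5.9568


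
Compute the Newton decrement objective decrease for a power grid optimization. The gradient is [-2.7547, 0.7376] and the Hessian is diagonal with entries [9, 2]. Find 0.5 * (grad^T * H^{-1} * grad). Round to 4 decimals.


Step 1: H is diagonal, so H^(-1) * g = [-0.3061, 0.3688].
Step 2: g^T H^(-1) g = sum_i g_i^2 / H_ii
  = (-2.7547)^2/9 + (0.7376)^2/2
  = 0.8432 + 0.272 = 1.1152
Step 3: Objective decrease = 0.5 * g^T H^(-1) g = 0.5576


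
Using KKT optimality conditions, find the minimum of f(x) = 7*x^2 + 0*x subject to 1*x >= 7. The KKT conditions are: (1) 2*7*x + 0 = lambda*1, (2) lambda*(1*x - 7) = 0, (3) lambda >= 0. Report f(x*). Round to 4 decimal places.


Step 1: Try lambda = 0 (constraint inactive).
x_unc = 0/(2*7) = 0.0
Check: 1*0.0 = 0.0 < 7 -- violated!
Step 2: Constraint must be active: 1*x = 7
x* = 7/1 = 7.0
lambda = (2*7*7.0 + 0)/1 = 98.0
Step 3: Compute optimal value.
f(x*) = 7*7.0^2 + 0*7.0 = 343.0


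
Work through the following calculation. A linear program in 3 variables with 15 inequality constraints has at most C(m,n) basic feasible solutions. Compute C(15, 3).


Each vertex corresponds to some choice of n active constraints out of m, so the number of vertices is at most C(m, n) = m! / (n!(m-n)!).
m = 15, n = 3
Numerator: 15 * 14 * 13
Denominator: 3! = 6
C(15, 3) = 455


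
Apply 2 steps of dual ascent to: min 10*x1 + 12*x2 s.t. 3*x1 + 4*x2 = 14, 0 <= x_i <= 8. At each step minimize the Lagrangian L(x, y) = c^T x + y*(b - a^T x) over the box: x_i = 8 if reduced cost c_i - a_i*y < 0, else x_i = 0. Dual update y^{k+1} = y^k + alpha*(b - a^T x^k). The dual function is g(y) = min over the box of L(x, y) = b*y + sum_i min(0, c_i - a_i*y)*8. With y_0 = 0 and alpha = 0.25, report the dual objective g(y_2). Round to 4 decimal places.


Dual ascent for LP: min 10*x1 + 12*x2, 3*x1 + 4*x2 = 14, 0 <= x_i <= 8
Step 1: y^k = 0.0, reduced costs: (10.0, 12.0)
  x^k = (0.0, 0.0), subgradient = b - a^T x = 14.0
  y^{k+1} = 0.0 + 0.25*14.0 = 3.5
Step 2: y^k = 3.5, reduced costs: (-0.5, -2.0)
  x^k = (8.0, 8.0), subgradient = b - a^T x = -42.0
  y^{k+1} = 3.5 + 0.25*-42.0 = -7.0
Dual objective at y_2 = -7.0: reduced costs (31.0, 40.0), box minimizer x = (0.0, 0.0)
g(y_2) = b*y + (c1 - a1*y)*x1 + (c2 - a2*y)*x2 = 14*(-7.0) + 31.0*0.0 + 40.0*0.0 = -98.0 + 0.0 + 0.0 = -98.0


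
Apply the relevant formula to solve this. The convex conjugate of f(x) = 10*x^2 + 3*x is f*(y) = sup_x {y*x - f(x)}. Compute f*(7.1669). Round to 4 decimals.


f*(y) = sup_x {y*x - a*x^2 - b*x} = sup_x {(y-b)*x - a*x^2}
FOC: (y - b) - 2a*x = 0 => x* = (y - b)/(2a)
x* = (7.1669 - 3)/(2*10) = 0.2083
f*(7.1669) = (y-b)^2/(4a) = (7.1669 - 3)^2/(4*10)
= 17.3631/40 = 0.4341


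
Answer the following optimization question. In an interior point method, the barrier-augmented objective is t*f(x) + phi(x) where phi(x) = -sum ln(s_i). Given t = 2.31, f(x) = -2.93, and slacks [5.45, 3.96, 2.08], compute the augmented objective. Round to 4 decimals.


Step 1: Compute log-barrier.
ln values: [1.6956, 1.3762, 0.7324]
phi = -(1.6956 + 1.3762 + 0.7324) = -3.8042
Step 2: Compute augmented objective.
t*f(x) = 2.31*-2.93 = -6.7683
Total = -6.7683 - 3.8042 = -10.5725


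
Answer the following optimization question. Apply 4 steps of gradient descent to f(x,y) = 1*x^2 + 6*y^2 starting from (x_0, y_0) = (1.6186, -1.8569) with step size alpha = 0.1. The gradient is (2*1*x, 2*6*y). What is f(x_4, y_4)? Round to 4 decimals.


Gradient descent on f(x,y) = 1*x^2 + 6*y^2.
Starting point: (1.6186, -1.8569), alpha = 0.1
Step 1: grad_x = 2*1*1.6186 = 3.2372, grad_y = 2*6*-1.8569 = -22.2828
  x_1 = 1.6186 - 0.1*3.2372 = 1.2949
  y_1 = -1.8569 - 0.1*-22.2828 = 0.3714
Step 2: grad_x = 2*1*1.2949 = 2.5898, grad_y = 2*6*0.3714 = 4.4566
  x_2 = 1.2949 - 0.1*2.5898 = 1.0359
  y_2 = 0.3714 - 0.1*4.4566 = -0.0743
Step 3: grad_x = 2*1*1.0359 = 2.0718, grad_y = 2*6*-0.0743 = -0.8913
  x_3 = 1.0359 - 0.1*2.0718 = 0.8287
  y_3 = -0.0743 - 0.1*-0.8913 = 0.0149
Step 4: grad_x = 2*1*0.8287 = 1.6574, grad_y = 2*6*0.0149 = 0.1783
  x_4 = 0.8287 - 0.1*1.6574 = 0.663
  y_4 = 0.0149 - 0.1*0.1783 = -0.003
f(0.663, -0.003) = 1*0.663^2 + 6*(-0.003)^2 = 0.4396


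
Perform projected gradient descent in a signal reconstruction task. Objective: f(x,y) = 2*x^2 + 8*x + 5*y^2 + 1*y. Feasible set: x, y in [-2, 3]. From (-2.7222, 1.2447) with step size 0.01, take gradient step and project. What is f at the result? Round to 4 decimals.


Step 1: Compute gradient at (-2.7222, 1.2447).
grad_x = 2*2*-2.7222 + 8 = -2.8888
grad_y = 2*5*1.2447 + 1 = 13.447
Step 2: Gradient step.
x_raw = -2.7222 - 0.01*-2.8888 = -2.6933
y_raw = 1.2447 - 0.01*13.447 = 1.1102
Step 3: Project onto [-2, 3].
x_proj = clip(-2.6933) = -2.0
y_proj = clip(1.1102) = 1.1102
Step 4: Evaluate f.
f(-2.0, 1.1102) = -0.7267


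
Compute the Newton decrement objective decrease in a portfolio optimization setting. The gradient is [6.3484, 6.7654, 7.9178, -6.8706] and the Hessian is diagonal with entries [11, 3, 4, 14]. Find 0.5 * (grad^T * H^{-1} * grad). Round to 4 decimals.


Step 1: H is diagonal, so H^(-1) * g = [0.5771, 2.2551, 1.9795, -0.4908].
Step 2: g^T H^(-1) g = sum_i g_i^2 / H_ii
  = (6.3484)^2/11 + (6.7654)^2/3 + (7.9178)^2/4 + (-6.8706)^2/14
  = 3.6638 + 15.2569 + 15.6729 + 3.3718 = 37.9654
Step 3: Objective decrease = 0.5 * g^T H^(-1) g = 18.9827


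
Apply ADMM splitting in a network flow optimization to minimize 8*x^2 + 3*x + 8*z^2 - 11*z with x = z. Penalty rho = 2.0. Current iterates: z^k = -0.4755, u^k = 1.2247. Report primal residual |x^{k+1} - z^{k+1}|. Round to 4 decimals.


ADMM iteration with rho = 2.0, z^k = -0.4755, u^k = 1.2247
Step 1: x-update.
Minimize 8*x^2 + 3*x + (2.0/2)*(x + 0.4755 + 1.2247)^2
FOC: (2*8 + 2.0)*x = -3 + 2.0*(-0.4755 - 1.2247)
x^{k+1} = -0.3556
Step 2: z-update.
Minimize 8*z^2 - 11*z + (2.0/2)*(-0.3556 - z + 1.2247)^2
FOC: (2*8 + 2.0)*z = 11 + 2.0*(-0.3556 + 1.2247)
z^{k+1} = 0.7077
Step 3: u-update.
u^{k+1} = 1.2247 - 0.3556 - 0.7077 = 0.1614
Step 4: Primal residual = |-0.3556 - 0.7077| = 1.0633


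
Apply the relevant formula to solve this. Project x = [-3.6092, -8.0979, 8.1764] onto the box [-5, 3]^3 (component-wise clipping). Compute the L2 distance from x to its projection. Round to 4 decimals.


Project each component onto [-5, 3].
clip(-3.6092) = -3.6092, clip(-8.0979) = -5.0, clip(8.1764) = 3.0
Projection = [-3.6092, -5.0, 3.0]
Squared diffs: [0.0, 9.597, 26.7951]
Distance = sqrt(36.3921) = 6.0326


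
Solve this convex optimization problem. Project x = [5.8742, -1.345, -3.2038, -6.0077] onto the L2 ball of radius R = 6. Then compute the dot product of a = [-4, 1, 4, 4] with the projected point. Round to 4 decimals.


Step 1: Compute ||x|| (intermediates to 6 decimals).
||x|| = sqrt(5.8742^2 + (-1.345)^2 + (-3.2038)^2 + (-6.0077)^2) = 9.092417
Step 2: Project.
Since ||x|| > R, scale = R/||x|| = 6/9.092417 = 0.659891, proj(x) = scale * x
proj(x) = [3.876332, -0.887553, -2.114159, -3.964427]
Step 3: Dot product.
a^T * proj(x) = -4*3.876332 + 1*(-0.887553) + 4*(-2.114159) + 4*(-3.964427) = -40.7072
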